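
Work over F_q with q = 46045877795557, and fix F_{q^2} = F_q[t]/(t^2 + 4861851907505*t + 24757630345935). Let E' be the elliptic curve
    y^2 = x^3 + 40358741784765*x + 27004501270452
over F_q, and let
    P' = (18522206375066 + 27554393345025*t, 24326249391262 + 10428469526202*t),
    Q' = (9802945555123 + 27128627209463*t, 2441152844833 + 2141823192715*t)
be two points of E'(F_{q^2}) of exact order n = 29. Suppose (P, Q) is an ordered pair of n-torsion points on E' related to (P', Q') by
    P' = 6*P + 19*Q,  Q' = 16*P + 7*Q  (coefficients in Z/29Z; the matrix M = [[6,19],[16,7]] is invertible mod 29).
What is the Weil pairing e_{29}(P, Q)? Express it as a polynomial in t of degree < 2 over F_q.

27721518451318 + 8175786363251*t

e_{29} is bilinear + alternating on E[29], so e_{29}(6*P + 19*Q, 16*P + 7*Q) = e_{29}(P,Q)^(6*7-19*16).
Inverting 28 mod 29: 28. Thus e_{29}(P,Q) = e(P',Q')^{28}.
n = 29 = (11101)_2 (5 bits, wt 4); accumulate f_{29,P'}(Q'+S)/f_{29,P'}(S) along the 4-step ladder.
So e_{29}(P',Q') = 16852738643618 + 37870091432306*t.
Thus e_{29}(P,Q) = 27721518451318 + 8175786363251*t.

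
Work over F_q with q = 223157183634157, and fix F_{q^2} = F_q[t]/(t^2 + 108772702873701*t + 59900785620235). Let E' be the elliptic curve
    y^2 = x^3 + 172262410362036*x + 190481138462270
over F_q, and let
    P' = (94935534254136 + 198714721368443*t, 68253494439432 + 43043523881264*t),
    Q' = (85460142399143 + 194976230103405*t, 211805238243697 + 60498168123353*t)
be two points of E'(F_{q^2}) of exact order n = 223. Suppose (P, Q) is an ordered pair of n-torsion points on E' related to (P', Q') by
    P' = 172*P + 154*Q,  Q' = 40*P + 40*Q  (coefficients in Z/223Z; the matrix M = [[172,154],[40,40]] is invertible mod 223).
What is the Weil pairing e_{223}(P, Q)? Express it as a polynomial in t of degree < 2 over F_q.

e_{223}(aP+bQ,cP+dQ) = e_{223}(P,Q)^(ad-bc); with (a,b,c,d)=(172,154,40,40) this gives the det-223 law.
Inverting 51 mod 223: 35. Thus e_{223}(P,Q) = e(P',Q')^{35}.
n = 223 = (11011111)_2 (8 bits, wt 7); accumulate f_{223,P'}(Q'+S)/f_{223,P'}(S) along the 7-step ladder.
e_{223}(P',Q') = 174868553339313 + 32623190556638*t.
Raise to 35: e(P,Q) = 174585360257518 + 65756804204138*t in mu_{223}.

174585360257518 + 65756804204138*t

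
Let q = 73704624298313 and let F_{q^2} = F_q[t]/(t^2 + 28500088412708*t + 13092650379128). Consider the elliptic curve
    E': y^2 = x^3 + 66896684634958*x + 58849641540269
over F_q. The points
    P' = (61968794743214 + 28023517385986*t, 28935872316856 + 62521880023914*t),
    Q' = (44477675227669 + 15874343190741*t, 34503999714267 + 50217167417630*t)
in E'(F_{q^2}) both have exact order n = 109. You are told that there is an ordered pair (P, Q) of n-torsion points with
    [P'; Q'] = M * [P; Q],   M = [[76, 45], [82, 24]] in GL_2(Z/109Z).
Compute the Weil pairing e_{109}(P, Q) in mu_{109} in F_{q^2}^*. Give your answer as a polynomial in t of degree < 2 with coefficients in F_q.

61340785147627 + 26592439695480*t

Under M = [[76,45],[82,24]] in GL_2(Z/109), e_{109}(P',Q') = e_{109}(P,Q)^(76*24-45*82 mod 109).
So e_{109}(P,Q) = e_{109}(P',Q')^{67}, since 96*67 = 1 mod 109.
Run Miller on y^2=x^3+66896684634958*x+58849641540269 over F_{73704624298313}: ladder 1101101 (7 bits); e = f_P(D_Q)/f_Q(D_P).
Result: e(P',Q') = 43632551153900 + 31175458146154*t.
(43632551153900 + 31175458146154*t)^{67} mod (73704624298313,f) = 61340785147627 + 26592439695480*t.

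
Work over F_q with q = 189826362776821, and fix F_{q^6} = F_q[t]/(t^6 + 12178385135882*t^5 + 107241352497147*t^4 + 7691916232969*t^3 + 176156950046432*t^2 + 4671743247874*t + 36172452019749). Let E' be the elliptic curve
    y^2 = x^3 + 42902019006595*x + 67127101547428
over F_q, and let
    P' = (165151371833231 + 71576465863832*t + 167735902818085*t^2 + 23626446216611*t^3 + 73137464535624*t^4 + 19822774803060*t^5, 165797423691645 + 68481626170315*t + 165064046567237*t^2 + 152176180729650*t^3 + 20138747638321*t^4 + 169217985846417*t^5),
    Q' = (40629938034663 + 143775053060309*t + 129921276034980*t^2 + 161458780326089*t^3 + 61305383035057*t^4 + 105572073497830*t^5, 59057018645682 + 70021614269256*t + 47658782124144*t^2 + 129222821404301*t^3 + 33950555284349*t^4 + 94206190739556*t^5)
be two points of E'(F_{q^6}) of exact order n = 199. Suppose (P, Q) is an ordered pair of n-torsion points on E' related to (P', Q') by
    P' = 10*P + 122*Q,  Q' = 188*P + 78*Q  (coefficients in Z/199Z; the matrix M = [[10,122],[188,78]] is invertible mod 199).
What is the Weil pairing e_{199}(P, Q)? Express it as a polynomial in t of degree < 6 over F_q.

61381855532998 + 130109997459926*t + 19596812226788*t^2 + 100748848950628*t^3 + 138068802934636*t^4 + 173683675756238*t^5

e_{199} is bilinear + alternating on E[199], so e_{199}(10*P + 122*Q, 188*P + 78*Q) = e_{199}(P,Q)^(10*78-122*188).
So e_{199}(P,Q) = e_{199}(P',Q')^{98}, since 132*98 = 1 mod 199.
Miller loop for e_{199} over F_{189826362776821^6}: bits of 199 = 11000111; 7 double steps + 4 add steps, l/v at each.
Result: e(P',Q') = 175327414819733 + 23378550775804*t + 181377104788173*t^2 + 42813382769232*t^3 + 78418811325382*t^4 + 108742658094822*t^5.
e_{199}(P,Q) = (175327414819733 + 23378550775804*t + 181377104788173*t^2 + 42813382769232*t^3 + 78418811325382*t^4 + 108742658094822*t^5)^{98} = 61381855532998 + 130109997459926*t + 19596812226788*t^2 + 100748848950628*t^3 + 138068802934636*t^4 + 173683675756238*t^5.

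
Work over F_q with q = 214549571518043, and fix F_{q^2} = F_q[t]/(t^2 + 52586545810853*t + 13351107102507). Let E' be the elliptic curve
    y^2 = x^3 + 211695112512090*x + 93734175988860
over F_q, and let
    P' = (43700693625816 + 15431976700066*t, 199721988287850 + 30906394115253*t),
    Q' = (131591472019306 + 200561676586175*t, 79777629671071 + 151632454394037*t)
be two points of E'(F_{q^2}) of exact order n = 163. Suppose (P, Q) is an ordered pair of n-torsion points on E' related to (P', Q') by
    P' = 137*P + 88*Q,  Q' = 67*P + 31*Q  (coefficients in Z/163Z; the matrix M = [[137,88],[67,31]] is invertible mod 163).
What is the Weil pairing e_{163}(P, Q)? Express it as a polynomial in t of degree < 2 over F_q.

112167867069801 + 2434497097518*t

Since e_{163}(P,P)=e_{163}(Q,Q)=1 and e_{163}(Q,P)=e_{163}(P,Q)^{-1}, expanding e_{163}(137*P + 88*Q,67*P + 31*Q) leaves e(P,Q)^det(M).
Hence e(P,Q) = e(P',Q')^{60} where 60 = 144^{-1} mod 163.
n = 163 = (10100011)_2 (8 bits, wt 4); accumulate f_{163,P'}(Q'+S)/f_{163,P'}(S) along the 7-step ladder.
So e_{163}(P',Q') = 96448091012121 + 158446967773319*t.
Raise to 60: e(P,Q) = 112167867069801 + 2434497097518*t in mu_{163}.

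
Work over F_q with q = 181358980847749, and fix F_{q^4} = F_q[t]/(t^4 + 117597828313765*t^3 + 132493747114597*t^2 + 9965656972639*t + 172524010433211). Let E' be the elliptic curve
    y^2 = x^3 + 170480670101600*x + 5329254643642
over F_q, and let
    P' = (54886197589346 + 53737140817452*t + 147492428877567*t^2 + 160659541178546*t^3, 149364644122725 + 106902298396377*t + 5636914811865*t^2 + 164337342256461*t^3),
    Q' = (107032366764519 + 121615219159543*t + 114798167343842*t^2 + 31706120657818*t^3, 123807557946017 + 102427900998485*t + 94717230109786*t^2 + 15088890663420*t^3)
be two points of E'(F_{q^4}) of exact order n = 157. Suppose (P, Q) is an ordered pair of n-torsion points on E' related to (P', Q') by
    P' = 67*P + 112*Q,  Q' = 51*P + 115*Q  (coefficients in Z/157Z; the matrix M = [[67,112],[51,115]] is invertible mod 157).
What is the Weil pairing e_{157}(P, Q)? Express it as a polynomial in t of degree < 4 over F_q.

65383675369658 + 26198724351220*t + 53370686002711*t^2 + 102022375093814*t^3

Alternating bilinearity on E[157] (values in mu_{157} in F_{181358980847749^4}) gives e(P',Q') = e(P,Q)^det(M).
67*115 - 112*51 = 1993; reduced mod 157: det = 109, inverse 121.
Miller loop for e_{157} over F_{181358980847749^4}: bits of 157 = 10011101; 7 double steps + 4 add steps, l/v at each.
e_{157}(P',Q') = 43651964868325 + 173062930143995*t + 154897089675926*t^2 + 9298753796197*t^3.
e_{157}(P,Q) = (43651964868325 + 173062930143995*t + 154897089675926*t^2 + 9298753796197*t^3)^{121} = 65383675369658 + 26198724351220*t + 53370686002711*t^2 + 102022375093814*t^3.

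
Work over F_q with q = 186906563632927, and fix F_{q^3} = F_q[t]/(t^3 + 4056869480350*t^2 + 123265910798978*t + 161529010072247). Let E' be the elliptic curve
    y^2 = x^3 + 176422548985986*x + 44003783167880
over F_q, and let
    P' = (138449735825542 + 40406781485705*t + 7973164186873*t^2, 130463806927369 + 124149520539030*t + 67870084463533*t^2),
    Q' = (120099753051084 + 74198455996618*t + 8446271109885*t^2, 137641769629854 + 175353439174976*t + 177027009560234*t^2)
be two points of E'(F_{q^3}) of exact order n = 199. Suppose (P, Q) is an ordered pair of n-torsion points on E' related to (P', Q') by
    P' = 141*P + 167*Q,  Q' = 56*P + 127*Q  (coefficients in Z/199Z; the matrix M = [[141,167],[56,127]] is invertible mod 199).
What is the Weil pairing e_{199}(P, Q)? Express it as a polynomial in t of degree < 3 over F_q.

121937124091770 + 71903303413159*t + 146662813703641*t^2

Since e_{199}(P,P)=e_{199}(Q,Q)=1 and e_{199}(Q,P)=e_{199}(P,Q)^{-1}, expanding e_{199}(141*P + 167*Q,56*P + 127*Q) leaves e(P,Q)^det(M).
det M = 141*127 - 167*56 = 8555 = 197 (mod 199); 197^{-1} = 99 (mod 199).
Miller loop for e_{199} over F_{186906563632927^3}: bits of 199 = 11000111; 7 double steps + 4 add steps, l/v at each.
Result: e(P',Q') = 176729465100747 + 142262432024953*t + 46232732938152*t^2.
Thus e_{199}(P,Q) = 121937124091770 + 71903303413159*t + 146662813703641*t^2.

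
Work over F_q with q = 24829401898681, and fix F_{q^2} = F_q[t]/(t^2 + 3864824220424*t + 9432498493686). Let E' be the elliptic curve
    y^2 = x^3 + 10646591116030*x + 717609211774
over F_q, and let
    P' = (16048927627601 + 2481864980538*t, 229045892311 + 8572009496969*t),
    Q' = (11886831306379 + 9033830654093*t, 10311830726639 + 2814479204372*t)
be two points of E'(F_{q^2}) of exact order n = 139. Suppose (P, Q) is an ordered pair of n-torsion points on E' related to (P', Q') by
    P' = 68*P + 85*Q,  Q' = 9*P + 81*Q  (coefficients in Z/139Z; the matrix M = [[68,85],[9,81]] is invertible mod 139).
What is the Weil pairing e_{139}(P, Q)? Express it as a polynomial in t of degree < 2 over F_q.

The 139-Weil pairing on E[139] over F_{24829401898681} is alternating-bilinear: e_{139}(P',Q') = e_{139}(P,Q)^det(M).
Inverting 17 mod 139: 90. Thus e_{139}(P,Q) = e(P',Q')^{90}.
n = 139 = (10001011)_2 (8 bits, wt 4); accumulate f_{139,P'}(Q'+S)/f_{139,P'}(S) along the 7-step ladder.
e_{139}(P',Q') = 18321655838599 + 18180476561057*t.
(18321655838599 + 18180476561057*t)^{90} mod (24829401898681,f) = 17304063242530 + 8952579543152*t.

17304063242530 + 8952579543152*t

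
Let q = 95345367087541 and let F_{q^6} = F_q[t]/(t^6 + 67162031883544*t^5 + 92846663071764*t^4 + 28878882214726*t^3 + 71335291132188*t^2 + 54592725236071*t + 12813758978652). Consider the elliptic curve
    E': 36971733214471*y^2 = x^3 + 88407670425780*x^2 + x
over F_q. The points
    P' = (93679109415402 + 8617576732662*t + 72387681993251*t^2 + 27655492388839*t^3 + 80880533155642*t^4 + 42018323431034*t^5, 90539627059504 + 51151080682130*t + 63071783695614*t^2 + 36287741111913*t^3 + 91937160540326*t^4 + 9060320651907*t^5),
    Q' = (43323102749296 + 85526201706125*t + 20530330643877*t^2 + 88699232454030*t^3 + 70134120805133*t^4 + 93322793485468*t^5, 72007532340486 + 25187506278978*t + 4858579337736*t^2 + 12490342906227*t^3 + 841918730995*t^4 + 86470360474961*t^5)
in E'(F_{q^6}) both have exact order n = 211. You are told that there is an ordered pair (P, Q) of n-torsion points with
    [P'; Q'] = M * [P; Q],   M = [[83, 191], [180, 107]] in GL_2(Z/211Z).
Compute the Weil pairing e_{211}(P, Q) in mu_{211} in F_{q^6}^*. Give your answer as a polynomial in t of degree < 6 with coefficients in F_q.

6721207309775 + 90902418896618*t + 83639363870594*t^2 + 21344195259534*t^3 + 85059995488080*t^4 + 79570792268664*t^5

Under M = [[83,191],[180,107]] in GL_2(Z/211), e_{211}(P',Q') = e_{211}(P,Q)^(83*107-191*180 mod 211).
Hence e(P,Q) = e(P',Q')^{33} where 33 = 32^{-1} mod 211.
Undo Montgomery via alpha=23358086709137, beta=12337144143881: (a',b')=(0,61834168244208) over F_{95345367087541}.
8-bit Miller (11010011) on E'/F_{95345367087541} with a'=0, b'=61834168244208: accumulate tangent/chord ratios at Q'+S and P'+S'.
Result: e(P',Q') = 68691454012024 + 1380635118865*t + 89097358940164*t^2 + 54395602356121*t^3 + 71005127838985*t^4 + 90500519688026*t^5.
Thus e_{211}(P,Q) = 6721207309775 + 90902418896618*t + 83639363870594*t^2 + 21344195259534*t^3 + 85059995488080*t^4 + 79570792268664*t^5.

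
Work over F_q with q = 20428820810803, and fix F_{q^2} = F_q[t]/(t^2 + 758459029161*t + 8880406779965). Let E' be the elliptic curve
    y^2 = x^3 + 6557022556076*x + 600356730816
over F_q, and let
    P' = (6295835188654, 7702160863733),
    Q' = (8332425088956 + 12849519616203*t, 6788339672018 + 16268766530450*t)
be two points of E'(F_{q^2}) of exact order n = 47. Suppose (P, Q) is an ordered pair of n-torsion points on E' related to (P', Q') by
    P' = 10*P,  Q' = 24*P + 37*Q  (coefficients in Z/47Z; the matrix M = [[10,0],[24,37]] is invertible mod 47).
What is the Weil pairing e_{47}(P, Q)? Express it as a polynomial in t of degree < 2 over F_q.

Since e_{47}(P,P)=e_{47}(Q,Q)=1 and e_{47}(Q,P)=e_{47}(P,Q)^{-1}, expanding e_{47}(10*P,24*P + 37*Q) leaves e(P,Q)^det(M).
det(M) mod 47 = 41; its inverse in (Z/47)^* is 39 (check: 41*39 mod 47 = 1).
6-bit Miller (101111) on E'/F_{20428820810803} with a'=6557022556076, b'=600356730816: accumulate tangent/chord ratios at Q'+S and P'+S'.
Result: e(P',Q') = 10558706442897 + 15823396793360*t.
Raise to 39: e(P,Q) = 2535537253649 + 12762451615153*t in mu_{47}.

2535537253649 + 12762451615153*t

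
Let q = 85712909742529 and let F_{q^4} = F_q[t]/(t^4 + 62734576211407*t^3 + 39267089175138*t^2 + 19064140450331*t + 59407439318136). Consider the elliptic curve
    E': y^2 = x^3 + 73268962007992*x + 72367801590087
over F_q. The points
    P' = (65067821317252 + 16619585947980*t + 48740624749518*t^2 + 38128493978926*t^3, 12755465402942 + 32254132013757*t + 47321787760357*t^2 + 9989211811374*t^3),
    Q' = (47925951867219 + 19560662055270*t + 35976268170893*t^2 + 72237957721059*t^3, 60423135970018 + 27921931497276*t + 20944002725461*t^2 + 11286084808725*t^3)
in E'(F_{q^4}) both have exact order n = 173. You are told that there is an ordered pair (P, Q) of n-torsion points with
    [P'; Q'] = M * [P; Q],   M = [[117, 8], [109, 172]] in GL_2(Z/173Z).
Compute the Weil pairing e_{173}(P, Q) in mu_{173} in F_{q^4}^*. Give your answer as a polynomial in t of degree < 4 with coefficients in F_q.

6193832940663 + 1463317501739*t + 29629562779497*t^2 + 43876664986850*t^3

The 173-Weil pairing on E[173] over F_{85712909742529} is alternating-bilinear: e_{173}(P',Q') = e_{173}(P,Q)^det(M).
det M = 117*172 - 8*109 = 19252 = 49 (mod 173); 49^{-1} = 113 (mod 173).
8-bit Miller (10101101) on E'/F_{85712909742529} with a'=73268962007992, b'=72367801590087: accumulate tangent/chord ratios at Q'+S and P'+S'.
Result: e(P',Q') = 47310460854053 + 71695640552938*t + 49097842925790*t^2 + 69978575347371*t^3.
e_{173}(P,Q) = (47310460854053 + 71695640552938*t + 49097842925790*t^2 + 69978575347371*t^3)^{113} = 6193832940663 + 1463317501739*t + 29629562779497*t^2 + 43876664986850*t^3.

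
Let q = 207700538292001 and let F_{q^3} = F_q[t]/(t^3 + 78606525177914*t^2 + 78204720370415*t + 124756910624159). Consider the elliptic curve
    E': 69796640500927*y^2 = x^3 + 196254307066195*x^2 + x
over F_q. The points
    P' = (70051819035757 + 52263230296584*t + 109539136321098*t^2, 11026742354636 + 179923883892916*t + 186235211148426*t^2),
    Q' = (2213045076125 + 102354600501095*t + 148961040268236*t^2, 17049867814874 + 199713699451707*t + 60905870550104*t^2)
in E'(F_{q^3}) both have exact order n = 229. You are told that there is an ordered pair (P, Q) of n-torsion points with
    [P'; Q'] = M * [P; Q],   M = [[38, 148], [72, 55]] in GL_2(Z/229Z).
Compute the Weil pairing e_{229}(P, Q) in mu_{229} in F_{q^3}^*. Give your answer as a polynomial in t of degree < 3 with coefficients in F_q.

154028353935956 + 60155044885011*t + 153397218412000*t^2

e_{229} is bilinear + alternating on E[229], so e_{229}(38*P + 148*Q, 72*P + 55*Q) = e_{229}(P,Q)^(38*55-148*72).
det M = 38*55 - 148*72 = -8566 = 136 (mod 229); 136^{-1} = 32 (mod 229).
Set x_W=95048117255988*u+131881372931835, y_W=95048117255988*v; then E': y_W^2=x_W^3+111877784975643*x_W+194878968863117.
Build f_{229,P'} and f_{229,Q'} via the 8-bit ladder of 229=11100101_2; evaluate at shifted divisors; quotient in F_{207700538292001^3}.
So e_{229}(P',Q') = 172002165358574 + 95971411871831*t + 127737973568240*t^2.
Hence e(P,Q) = 154028353935956 + 60155044885011*t + 153397218412000*t^2 in F_{207700538292001^3}^*.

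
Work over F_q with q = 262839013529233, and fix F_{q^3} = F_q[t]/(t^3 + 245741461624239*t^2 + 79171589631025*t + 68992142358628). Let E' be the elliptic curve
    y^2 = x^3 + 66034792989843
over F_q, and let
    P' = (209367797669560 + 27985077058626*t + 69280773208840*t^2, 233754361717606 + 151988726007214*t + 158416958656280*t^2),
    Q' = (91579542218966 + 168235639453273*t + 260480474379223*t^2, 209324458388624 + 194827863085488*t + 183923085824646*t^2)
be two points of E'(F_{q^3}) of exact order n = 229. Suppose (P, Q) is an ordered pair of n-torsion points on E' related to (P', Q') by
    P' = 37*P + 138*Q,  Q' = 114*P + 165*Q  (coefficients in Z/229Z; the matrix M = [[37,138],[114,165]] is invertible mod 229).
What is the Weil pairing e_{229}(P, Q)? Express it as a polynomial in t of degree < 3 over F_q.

201564954503072 + 92287686183355*t + 225420026115380*t^2

Since e_{229}(P,P)=e_{229}(Q,Q)=1 and e_{229}(Q,P)=e_{229}(P,Q)^{-1}, expanding e_{229}(37*P + 138*Q,114*P + 165*Q) leaves e(P,Q)^det(M).
Hence e(P,Q) = e(P',Q')^{178} where 178 = 220^{-1} mod 229.
8-bit Miller (11100101) on E'/F_{262839013529233} with a'=0, b'=66034792989843: accumulate tangent/chord ratios at Q'+S and P'+S'.
So e_{229}(P',Q') = 77941992974627 + 95801060332455*t + 227106993995155*t^2.
(77941992974627 + 95801060332455*t + 227106993995155*t^2)^{178} mod (262839013529233,f) = 201564954503072 + 92287686183355*t + 225420026115380*t^2.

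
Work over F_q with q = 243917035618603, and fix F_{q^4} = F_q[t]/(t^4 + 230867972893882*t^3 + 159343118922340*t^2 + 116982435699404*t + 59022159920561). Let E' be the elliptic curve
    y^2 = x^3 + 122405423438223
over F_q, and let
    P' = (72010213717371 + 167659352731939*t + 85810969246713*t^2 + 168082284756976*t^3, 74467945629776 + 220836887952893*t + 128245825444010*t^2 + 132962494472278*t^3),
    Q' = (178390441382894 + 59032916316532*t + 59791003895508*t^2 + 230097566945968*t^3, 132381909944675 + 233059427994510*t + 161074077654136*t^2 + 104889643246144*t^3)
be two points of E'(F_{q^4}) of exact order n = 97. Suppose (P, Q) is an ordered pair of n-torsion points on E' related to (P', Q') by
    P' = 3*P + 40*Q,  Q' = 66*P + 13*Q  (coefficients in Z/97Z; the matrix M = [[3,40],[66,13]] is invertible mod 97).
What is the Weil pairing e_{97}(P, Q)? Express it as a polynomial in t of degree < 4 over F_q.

50812617098769 + 54761636717837*t + 203211066312975*t^2 + 87598079689709*t^3

e_{97}(aP+bQ,cP+dQ) = e_{97}(P,Q)^(ad-bc); with (a,b,c,d)=(3,40,66,13) this gives the det-97 law.
det(M) mod 97 = 18; its inverse in (Z/97)^* is 27 (check: 18*27 mod 97 = 1).
Build f_{97,P'} and f_{97,Q'} via the 7-bit ladder of 97=1100001_2; evaluate at shifted divisors; quotient in F_{243917035618603^4}.
So e_{97}(P',Q') = 46265954673716 + 64566563035938*t + 220440413996054*t^2 + 139367632062615*t^3.
Thus e_{97}(P,Q) = 50812617098769 + 54761636717837*t + 203211066312975*t^2 + 87598079689709*t^3.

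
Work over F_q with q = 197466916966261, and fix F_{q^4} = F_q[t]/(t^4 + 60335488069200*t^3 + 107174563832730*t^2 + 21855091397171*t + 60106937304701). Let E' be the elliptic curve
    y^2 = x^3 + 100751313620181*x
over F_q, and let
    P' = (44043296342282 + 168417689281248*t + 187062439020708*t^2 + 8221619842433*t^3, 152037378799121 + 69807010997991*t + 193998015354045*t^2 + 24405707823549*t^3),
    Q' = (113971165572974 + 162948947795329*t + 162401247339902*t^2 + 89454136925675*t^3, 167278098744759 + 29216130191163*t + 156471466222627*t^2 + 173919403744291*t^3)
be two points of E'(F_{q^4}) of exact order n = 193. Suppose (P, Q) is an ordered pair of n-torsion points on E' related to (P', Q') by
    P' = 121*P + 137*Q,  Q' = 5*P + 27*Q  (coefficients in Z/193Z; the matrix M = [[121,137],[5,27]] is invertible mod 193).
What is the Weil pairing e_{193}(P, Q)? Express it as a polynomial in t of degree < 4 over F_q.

e_{193} is bilinear + alternating on E[193], so e_{193}(121*P + 137*Q, 5*P + 27*Q) = e_{193}(P,Q)^(121*27-137*5).
det M = 121*27 - 137*5 = 2582 = 73 (mod 193); 73^{-1} = 156 (mod 193).
Double-and-add over 11000001: 8-1 doublings, 3-1 additions; each step l_{T,T}/v_{2T} or l_{T,P'}/v at Q'+S for random S.
So e_{193}(P',Q') = 151664564565499 + 95179109726292*t + 144891427019884*t^2 + 2774914163361*t^3.
e_{193}(P,Q) = (151664564565499 + 95179109726292*t + 144891427019884*t^2 + 2774914163361*t^3)^{156} = 108614402328358 + 54097930074356*t + 42300184671739*t^2 + 5960118250646*t^3.

108614402328358 + 54097930074356*t + 42300184671739*t^2 + 5960118250646*t^3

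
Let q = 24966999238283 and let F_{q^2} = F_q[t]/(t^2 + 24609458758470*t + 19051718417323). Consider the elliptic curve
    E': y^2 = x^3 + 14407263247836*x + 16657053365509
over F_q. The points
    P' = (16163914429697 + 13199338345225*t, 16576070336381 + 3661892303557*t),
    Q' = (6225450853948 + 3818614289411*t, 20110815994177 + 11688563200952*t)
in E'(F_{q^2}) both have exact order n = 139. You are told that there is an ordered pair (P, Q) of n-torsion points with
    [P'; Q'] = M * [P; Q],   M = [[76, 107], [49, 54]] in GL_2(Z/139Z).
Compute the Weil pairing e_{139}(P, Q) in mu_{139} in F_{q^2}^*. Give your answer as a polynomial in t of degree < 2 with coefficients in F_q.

e_{139} is bilinear + alternating on E[139], so e_{139}(76*P + 107*Q, 49*P + 54*Q) = e_{139}(P,Q)^(76*54-107*49).
Hence e(P,Q) = e(P',Q')^{36} where 36 = 112^{-1} mod 139.
Run Miller on y^2=x^3+14407263247836*x+16657053365509 over F_{24966999238283}: ladder 10001011 (8 bits); e = f_P(D_Q)/f_Q(D_P).
f_P(D_Q)/f_Q(D_P) = 11350465414689 + 16003695585230*t.
e_{139}(P,Q) = (11350465414689 + 16003695585230*t)^{36} = 3748243365842 + 21209437606769*t.

3748243365842 + 21209437606769*t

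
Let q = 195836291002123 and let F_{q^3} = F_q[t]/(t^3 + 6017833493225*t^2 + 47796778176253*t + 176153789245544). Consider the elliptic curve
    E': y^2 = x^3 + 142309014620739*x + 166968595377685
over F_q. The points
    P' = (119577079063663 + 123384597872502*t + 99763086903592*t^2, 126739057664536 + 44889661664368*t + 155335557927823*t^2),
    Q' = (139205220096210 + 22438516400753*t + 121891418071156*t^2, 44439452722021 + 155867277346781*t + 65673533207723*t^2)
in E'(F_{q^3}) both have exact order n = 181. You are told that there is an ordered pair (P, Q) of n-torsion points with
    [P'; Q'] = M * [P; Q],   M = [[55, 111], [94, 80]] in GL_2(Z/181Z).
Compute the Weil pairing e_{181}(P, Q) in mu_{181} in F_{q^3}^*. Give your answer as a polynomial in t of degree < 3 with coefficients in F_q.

Since e_{181}(P,P)=e_{181}(Q,Q)=1 and e_{181}(Q,P)=e_{181}(P,Q)^{-1}, expanding e_{181}(55*P + 111*Q,94*P + 80*Q) leaves e(P,Q)^det(M).
Inverting 120 mod 181: 89. Thus e_{181}(P,Q) = e(P',Q')^{89}.
Miller loop for e_{181} over F_{195836291002123^3}: bits of 181 = 10110101; 7 double steps + 4 add steps, l/v at each.
The quotient is 41669923307582 + 86404670683574*t + 121232369942301*t^2.
(41669923307582 + 86404670683574*t + 121232369942301*t^2)^{89} mod (195836291002123,f) = 144496693058155 + 141281814770722*t + 22779048949101*t^2.

144496693058155 + 141281814770722*t + 22779048949101*t^2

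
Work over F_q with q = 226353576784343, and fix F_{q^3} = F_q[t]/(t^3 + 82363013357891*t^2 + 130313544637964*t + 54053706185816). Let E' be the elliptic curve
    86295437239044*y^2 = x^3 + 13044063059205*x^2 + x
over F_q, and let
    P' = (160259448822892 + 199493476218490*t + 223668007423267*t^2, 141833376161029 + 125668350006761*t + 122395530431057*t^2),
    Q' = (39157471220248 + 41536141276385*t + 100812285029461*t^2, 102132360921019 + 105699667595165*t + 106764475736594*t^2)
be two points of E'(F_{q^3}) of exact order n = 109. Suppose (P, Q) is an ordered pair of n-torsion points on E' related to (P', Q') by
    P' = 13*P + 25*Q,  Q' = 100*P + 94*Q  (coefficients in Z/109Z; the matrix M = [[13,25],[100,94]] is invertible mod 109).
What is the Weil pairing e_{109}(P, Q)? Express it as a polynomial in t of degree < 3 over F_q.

Alternating bilinearity on E[109] (values in mu_{109} in F_{226353576784343^3}) gives e(P',Q') = e(P,Q)^det(M).
det(M) mod 109 = 30; its inverse in (Z/109)^* is 40 (check: 30*40 mod 109 = 1).
(x,y)|->(59902435047891x+173407653754422,59902435047891y) sends E' to y^2=x^3+32391709585959*x+82354198960879.
Build f_{109,P'} and f_{109,Q'} via the 7-bit ladder of 109=1101101_2; evaluate at shifted divisors; quotient in F_{226353576784343^3}.
f_P(D_Q)/f_Q(D_P) = 218184157763286 + 81669464215732*t + 59023617726001*t^2.
Thus e_{109}(P,Q) = 50832156625633 + 7492791513671*t + 100379908796252*t^2.

50832156625633 + 7492791513671*t + 100379908796252*t^2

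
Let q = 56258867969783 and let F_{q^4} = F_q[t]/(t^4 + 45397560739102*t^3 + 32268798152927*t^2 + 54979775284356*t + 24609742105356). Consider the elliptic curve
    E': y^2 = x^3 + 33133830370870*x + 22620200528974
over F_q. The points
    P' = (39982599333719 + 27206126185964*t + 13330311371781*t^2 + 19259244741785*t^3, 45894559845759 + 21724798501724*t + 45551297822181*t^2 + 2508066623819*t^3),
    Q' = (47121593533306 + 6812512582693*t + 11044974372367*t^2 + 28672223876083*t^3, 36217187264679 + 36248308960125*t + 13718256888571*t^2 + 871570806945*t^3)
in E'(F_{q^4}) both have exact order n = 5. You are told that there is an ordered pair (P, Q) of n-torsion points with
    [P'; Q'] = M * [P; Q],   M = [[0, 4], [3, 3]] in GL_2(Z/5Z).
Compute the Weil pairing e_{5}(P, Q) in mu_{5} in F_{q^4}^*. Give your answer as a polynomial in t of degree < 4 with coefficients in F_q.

Since e_{5}(P,P)=e_{5}(Q,Q)=1 and e_{5}(Q,P)=e_{5}(P,Q)^{-1}, expanding e_{5}(4*Q,3*P + 3*Q) leaves e(P,Q)^det(M).
det M = 0*3 - 4*3 = -12 = 3 (mod 5); 3^{-1} = 2 (mod 5).
Build f_{5,P'} and f_{5,Q'} via the 3-bit ladder of 5=101_2; evaluate at shifted divisors; quotient in F_{56258867969783^4}.
The quotient is 42050838234326 + 16120763554061*t + 35743621601562*t^2 + 10383250841478*t^3.
Raise to 2: e(P,Q) = 36850744792936 + 16916200719481*t + 32990782685160*t^2 + 20915806610497*t^3 in mu_{5}.

36850744792936 + 16916200719481*t + 32990782685160*t^2 + 20915806610497*t^3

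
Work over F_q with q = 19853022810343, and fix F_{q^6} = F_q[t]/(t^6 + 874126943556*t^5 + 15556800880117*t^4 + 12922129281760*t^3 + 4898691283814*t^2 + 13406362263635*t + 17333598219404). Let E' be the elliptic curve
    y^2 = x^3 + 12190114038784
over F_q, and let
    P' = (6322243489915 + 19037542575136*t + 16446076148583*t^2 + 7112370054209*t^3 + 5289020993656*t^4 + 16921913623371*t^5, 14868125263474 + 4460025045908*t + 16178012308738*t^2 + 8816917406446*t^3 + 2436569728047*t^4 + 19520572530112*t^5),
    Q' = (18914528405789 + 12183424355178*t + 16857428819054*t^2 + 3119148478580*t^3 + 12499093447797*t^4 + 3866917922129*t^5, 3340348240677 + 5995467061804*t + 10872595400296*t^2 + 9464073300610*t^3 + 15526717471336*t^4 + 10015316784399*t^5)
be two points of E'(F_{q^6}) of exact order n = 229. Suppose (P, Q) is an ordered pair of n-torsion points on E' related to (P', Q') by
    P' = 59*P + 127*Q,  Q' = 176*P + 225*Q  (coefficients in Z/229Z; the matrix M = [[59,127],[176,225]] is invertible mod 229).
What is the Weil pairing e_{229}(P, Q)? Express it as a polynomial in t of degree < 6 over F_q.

9054017767308 + 2603731691147*t + 1209966489071*t^2 + 4771313803878*t^3 + 5679802745241*t^4 + 9629593979903*t^5

Since e_{229}(P,P)=e_{229}(Q,Q)=1 and e_{229}(Q,P)=e_{229}(P,Q)^{-1}, expanding e_{229}(59*P + 127*Q,176*P + 225*Q) leaves e(P,Q)^det(M).
det M = 59*225 - 127*176 = -9077 = 83 (mod 229); 83^{-1} = 149 (mod 229).
Miller loop for e_{229} over F_{19853022810343^6}: bits of 229 = 11100101; 7 double steps + 4 add steps, l/v at each.
Miller gives e_{229}(P',Q') = 16363732137662 + 4686591914278*t + 829976691919*t^2 + 11775323822013*t^3 + 18343347376394*t^4 + 14232739016408*t^5 in F_{19853022810343^6}.
Thus e_{229}(P,Q) = 9054017767308 + 2603731691147*t + 1209966489071*t^2 + 4771313803878*t^3 + 5679802745241*t^4 + 9629593979903*t^5.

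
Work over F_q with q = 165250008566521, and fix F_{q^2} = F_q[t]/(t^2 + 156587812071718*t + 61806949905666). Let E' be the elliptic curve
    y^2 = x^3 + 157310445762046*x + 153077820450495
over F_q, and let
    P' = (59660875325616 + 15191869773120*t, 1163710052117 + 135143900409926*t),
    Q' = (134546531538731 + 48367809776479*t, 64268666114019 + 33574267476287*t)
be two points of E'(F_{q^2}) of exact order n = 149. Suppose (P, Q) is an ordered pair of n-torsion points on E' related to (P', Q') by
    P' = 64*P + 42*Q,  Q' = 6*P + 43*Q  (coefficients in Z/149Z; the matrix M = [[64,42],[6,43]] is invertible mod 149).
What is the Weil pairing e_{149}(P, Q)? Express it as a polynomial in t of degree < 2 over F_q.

156206336665005 + 47557095834095*t

e_{149}(aP+bQ,cP+dQ) = e_{149}(P,Q)^(ad-bc); with (a,b,c,d)=(64,42,6,43) this gives the det-149 law.
So e_{149}(P,Q) = e_{149}(P',Q')^{9}, since 116*9 = 1 mod 149.
Double-and-add over 10010101: 8-1 doublings, 4-1 additions; each step l_{T,T}/v_{2T} or l_{T,P'}/v at Q'+S for random S.
f_P(D_Q)/f_Q(D_P) = 77158311594076 + 30697929513295*t.
Finally e_{149}(P,Q) = 156206336665005 + 47557095834095*t.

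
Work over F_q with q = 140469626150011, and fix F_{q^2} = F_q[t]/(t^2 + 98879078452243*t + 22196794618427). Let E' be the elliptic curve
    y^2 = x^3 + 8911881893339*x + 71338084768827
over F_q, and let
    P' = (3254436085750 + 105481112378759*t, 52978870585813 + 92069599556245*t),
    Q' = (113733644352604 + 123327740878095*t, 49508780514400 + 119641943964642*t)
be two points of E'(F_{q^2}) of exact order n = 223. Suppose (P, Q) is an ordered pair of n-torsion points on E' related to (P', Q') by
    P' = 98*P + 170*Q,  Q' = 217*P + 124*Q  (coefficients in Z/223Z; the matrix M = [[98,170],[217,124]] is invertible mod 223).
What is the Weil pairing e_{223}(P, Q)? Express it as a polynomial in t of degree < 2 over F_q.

7477048882861 + 120145074112082*t

The 223-Weil pairing on E[223] over F_{140469626150011} is alternating-bilinear: e_{223}(P',Q') = e_{223}(P,Q)^det(M).
So e_{223}(P,Q) = e_{223}(P',Q')^{119}, since 15*119 = 1 mod 223.
Run Miller on y^2=x^3+8911881893339*x+71338084768827 over F_{140469626150011}: ladder 11011111 (8 bits); e = f_P(D_Q)/f_Q(D_P).
Result: e(P',Q') = 122058323000492 + 111325416809836*t.
Finally e_{223}(P,Q) = 7477048882861 + 120145074112082*t.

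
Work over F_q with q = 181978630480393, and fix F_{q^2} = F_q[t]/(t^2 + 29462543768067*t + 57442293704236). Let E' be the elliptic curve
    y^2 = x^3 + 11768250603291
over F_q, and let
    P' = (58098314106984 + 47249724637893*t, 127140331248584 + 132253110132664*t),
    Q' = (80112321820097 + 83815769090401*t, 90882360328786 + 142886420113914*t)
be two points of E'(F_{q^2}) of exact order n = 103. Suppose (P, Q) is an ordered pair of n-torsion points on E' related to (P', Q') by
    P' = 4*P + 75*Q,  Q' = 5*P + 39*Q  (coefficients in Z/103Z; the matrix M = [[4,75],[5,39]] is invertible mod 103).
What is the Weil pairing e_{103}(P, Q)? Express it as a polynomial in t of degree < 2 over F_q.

e_{103}(aP+bQ,cP+dQ) = e_{103}(P,Q)^(ad-bc); with (a,b,c,d)=(4,75,5,39) this gives the det-103 law.
det(M) mod 103 = 90; its inverse in (Z/103)^* is 95 (check: 90*95 mod 103 = 1).
Run Miller on y^2=x^3+11768250603291 over F_{181978630480393}: ladder 1100111 (7 bits); e = f_P(D_Q)/f_Q(D_P).
So e_{103}(P',Q') = 116377022333061 + 16750657104253*t.
Finally e_{103}(P,Q) = 7416590948782 + 34357068010186*t.

7416590948782 + 34357068010186*t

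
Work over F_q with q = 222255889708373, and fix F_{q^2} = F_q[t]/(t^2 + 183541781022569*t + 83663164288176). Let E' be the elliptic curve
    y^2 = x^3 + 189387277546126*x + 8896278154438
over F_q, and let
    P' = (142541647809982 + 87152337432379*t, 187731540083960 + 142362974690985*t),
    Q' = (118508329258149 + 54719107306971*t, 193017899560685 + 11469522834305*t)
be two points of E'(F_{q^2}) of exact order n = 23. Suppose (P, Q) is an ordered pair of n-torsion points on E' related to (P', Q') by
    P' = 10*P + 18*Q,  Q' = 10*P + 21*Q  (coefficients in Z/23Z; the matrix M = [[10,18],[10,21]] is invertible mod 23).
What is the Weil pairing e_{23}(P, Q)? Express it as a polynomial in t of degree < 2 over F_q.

The 23-Weil pairing on E[23] over F_{222255889708373} is alternating-bilinear: e_{23}(P',Q') = e_{23}(P,Q)^det(M).
So e_{23}(P,Q) = e_{23}(P',Q')^{10}, since 7*10 = 1 mod 23.
5-bit Miller (10111) on E'/F_{222255889708373} with a'=189387277546126, b'=8896278154438: accumulate tangent/chord ratios at Q'+S and P'+S'.
Result: e(P',Q') = 42231579320691 + 209517328574379*t.
Thus e_{23}(P,Q) = 148931264626178 + 207883070890486*t.

148931264626178 + 207883070890486*t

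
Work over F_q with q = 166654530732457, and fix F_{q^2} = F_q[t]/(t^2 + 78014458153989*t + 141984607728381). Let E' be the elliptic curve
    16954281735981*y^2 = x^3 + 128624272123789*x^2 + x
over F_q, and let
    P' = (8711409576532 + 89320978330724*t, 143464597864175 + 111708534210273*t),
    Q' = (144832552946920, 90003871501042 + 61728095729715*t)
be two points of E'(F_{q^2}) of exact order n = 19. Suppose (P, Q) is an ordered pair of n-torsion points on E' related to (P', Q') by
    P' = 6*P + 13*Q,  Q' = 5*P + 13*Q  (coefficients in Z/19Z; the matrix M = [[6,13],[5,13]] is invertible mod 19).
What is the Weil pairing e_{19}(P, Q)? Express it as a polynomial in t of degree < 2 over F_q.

The 19-Weil pairing on E[19] over F_{166654530732457} is alternating-bilinear: e_{19}(P',Q') = e_{19}(P,Q)^det(M).
Hence e(P,Q) = e(P',Q')^{3} where 3 = 13^{-1} mod 19.
Montgomery->Weierstrass: x_W = 44029366028426*x+19474799376666, y_W=44029366028426*y on F_{166654530732457}; lands on y^2=x^3+90732755468831*x+66526833836820.
5-bit Miller (10011) on E'/F_{166654530732457} with a'=90732755468831, b'=66526833836820: accumulate tangent/chord ratios at Q'+S and P'+S'.
e_{19}(P',Q') = 153483819205840 + 50891246445521*t.
e_{19}(P,Q) = (153483819205840 + 50891246445521*t)^{3} = 45306120390837 + 49863732125724*t.

45306120390837 + 49863732125724*t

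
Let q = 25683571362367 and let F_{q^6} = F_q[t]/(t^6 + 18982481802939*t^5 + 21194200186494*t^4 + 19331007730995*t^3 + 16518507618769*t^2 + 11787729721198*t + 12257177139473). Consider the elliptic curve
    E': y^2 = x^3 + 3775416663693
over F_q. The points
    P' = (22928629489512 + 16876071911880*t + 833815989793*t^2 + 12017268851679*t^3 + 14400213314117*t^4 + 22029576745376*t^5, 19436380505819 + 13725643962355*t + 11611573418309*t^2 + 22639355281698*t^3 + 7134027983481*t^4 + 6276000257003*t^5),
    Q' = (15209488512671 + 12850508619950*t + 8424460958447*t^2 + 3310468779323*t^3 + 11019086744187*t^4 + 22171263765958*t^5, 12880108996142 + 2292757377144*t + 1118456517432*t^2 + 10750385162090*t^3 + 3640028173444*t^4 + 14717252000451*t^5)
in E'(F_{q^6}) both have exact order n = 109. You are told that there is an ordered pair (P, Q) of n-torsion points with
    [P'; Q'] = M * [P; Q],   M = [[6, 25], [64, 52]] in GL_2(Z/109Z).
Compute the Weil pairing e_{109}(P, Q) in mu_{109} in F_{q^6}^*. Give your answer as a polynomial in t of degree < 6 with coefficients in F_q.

e_{109} is bilinear + alternating on E[109], so e_{109}(6*P + 25*Q, 64*P + 52*Q) = e_{109}(P,Q)^(6*52-25*64).
Hence e(P,Q) = e(P',Q')^{60} where 60 = 20^{-1} mod 109.
Run Miller on y^2=x^3+3775416663693 over F_{25683571362367}: ladder 1101101 (7 bits); e = f_P(D_Q)/f_Q(D_P).
e_{109}(P',Q') = 24731475688615 + 23733888513349*t + 11714697886055*t^2 + 4973450844414*t^3 + 6438873417108*t^4 + 21208126186418*t^5.
Finally e_{109}(P,Q) = 19727984304395 + 13729316083961*t + 283052759666*t^2 + 14013575684027*t^3 + 9758385161196*t^4 + 8173631262988*t^5.

19727984304395 + 13729316083961*t + 283052759666*t^2 + 14013575684027*t^3 + 9758385161196*t^4 + 8173631262988*t^5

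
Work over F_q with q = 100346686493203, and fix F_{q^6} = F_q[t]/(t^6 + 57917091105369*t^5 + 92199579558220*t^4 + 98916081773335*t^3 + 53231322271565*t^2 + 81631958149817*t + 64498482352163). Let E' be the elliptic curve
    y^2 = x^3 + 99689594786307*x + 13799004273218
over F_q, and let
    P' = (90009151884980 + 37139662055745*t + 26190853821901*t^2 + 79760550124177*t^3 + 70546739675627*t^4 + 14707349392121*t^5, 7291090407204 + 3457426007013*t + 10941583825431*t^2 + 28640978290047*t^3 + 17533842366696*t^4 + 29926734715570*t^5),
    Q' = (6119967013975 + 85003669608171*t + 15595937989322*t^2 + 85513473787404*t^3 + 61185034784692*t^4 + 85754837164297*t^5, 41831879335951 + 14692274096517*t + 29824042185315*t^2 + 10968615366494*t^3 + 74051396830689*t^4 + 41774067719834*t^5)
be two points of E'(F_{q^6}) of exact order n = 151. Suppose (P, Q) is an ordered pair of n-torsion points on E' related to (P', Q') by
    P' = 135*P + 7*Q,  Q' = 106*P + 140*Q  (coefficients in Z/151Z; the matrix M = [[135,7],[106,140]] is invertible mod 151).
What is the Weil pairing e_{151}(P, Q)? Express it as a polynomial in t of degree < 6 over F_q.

99407497359802 + 62683970200165*t + 14072007752907*t^2 + 15064736105897*t^3 + 9807676296335*t^4 + 80146625380669*t^5

Under M = [[135,7],[106,140]] in GL_2(Z/151), e_{151}(P',Q') = e_{151}(P,Q)^(135*140-7*106 mod 151).
det(M) mod 151 = 38; its inverse in (Z/151)^* is 4 (check: 38*4 mod 151 = 1).
Double-and-add over 10010111: 8-1 doublings, 5-1 additions; each step l_{T,T}/v_{2T} or l_{T,P'}/v at Q'+S for random S.
e_{151}(P',Q') = 74409059918500 + 98394940529950*t + 76637182148309*t^2 + 54072332418692*t^3 + 42551465677465*t^4 + 54458886496821*t^5.
Raise to 4: e(P,Q) = 99407497359802 + 62683970200165*t + 14072007752907*t^2 + 15064736105897*t^3 + 9807676296335*t^4 + 80146625380669*t^5 in mu_{151}.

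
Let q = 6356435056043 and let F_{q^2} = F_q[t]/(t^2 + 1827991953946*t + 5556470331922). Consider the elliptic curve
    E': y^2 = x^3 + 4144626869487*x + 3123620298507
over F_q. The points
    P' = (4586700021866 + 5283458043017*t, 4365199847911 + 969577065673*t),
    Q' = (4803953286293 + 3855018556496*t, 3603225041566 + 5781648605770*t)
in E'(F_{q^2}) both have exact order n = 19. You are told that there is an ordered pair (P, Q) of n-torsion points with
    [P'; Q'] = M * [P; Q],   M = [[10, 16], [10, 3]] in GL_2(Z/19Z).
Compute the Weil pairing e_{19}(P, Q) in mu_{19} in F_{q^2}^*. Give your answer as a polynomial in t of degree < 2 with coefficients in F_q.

Alternating bilinearity on E[19] (values in mu_{19} in F_{6356435056043^2}) gives e(P',Q') = e(P,Q)^det(M).
So e_{19}(P,Q) = e_{19}(P',Q')^{13}, since 3*13 = 1 mod 19.
5-bit Miller (10011) on E'/F_{6356435056043} with a'=4144626869487, b'=3123620298507: accumulate tangent/chord ratios at Q'+S and P'+S'.
Miller gives e_{19}(P',Q') = 1212652803511 + 1154821482178*t in F_{6356435056043^2}.
Finally e_{19}(P,Q) = 2500612204528 + 6289008412955*t.

2500612204528 + 6289008412955*t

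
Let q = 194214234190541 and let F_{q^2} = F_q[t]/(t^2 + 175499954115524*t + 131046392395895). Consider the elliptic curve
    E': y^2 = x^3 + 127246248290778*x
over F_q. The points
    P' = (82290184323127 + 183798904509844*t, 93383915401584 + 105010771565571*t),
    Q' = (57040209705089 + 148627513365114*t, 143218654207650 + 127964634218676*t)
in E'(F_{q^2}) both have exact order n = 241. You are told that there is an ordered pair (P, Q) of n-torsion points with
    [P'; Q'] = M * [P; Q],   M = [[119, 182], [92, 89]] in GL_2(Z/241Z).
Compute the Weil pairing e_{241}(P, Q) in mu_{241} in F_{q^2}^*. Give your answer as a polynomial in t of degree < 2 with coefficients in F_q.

Alternating bilinearity on E[241] (values in mu_{241} in F_{194214234190541^2}) gives e(P',Q') = e(P,Q)^det(M).
det M = 119*89 - 182*92 = -6153 = 113 (mod 241); 113^{-1} = 32 (mod 241).
8-bit Miller (11110001) on E'/F_{194214234190541} with a'=127246248290778, b'=0: accumulate tangent/chord ratios at Q'+S and P'+S'.
f_P(D_Q)/f_Q(D_P) = 185854543550952 + 108694106702839*t.
(185854543550952 + 108694106702839*t)^{32} mod (194214234190541,f) = 184231860508217 + 139312993585353*t.

184231860508217 + 139312993585353*t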